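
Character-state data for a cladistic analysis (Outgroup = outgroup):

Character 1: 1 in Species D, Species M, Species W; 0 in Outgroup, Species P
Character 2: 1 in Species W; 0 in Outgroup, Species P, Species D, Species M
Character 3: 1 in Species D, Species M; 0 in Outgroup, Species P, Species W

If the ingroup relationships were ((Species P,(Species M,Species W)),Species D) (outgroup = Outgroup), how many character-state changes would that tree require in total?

5

Map each character onto ((Species P,(Species M,Species W)),Species D) (rooted by Outgroup) and count the minimum state changes it requires (Fitch parsimony):
Character 1: 2; Character 2: 1; Character 3: 2.
Total tree length = 5.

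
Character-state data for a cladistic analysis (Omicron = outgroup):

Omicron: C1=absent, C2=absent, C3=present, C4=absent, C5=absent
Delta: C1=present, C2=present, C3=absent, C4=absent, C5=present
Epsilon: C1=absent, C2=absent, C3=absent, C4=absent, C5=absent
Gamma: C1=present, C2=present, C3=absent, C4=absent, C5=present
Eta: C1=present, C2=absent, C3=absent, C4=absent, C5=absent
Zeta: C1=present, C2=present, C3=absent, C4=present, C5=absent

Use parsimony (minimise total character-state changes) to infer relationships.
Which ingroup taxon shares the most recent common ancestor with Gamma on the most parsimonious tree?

Character polarity is set by the outgroup: the derived state is whichever differs from the outgroup's state, so for C3 the derived state is 'absent', and for the remaining characters it is 'present'.
C1: derived state 'present' in Delta, Eta, Gamma, and Zeta only — synapomorphy for {Delta, Eta, Gamma, Zeta}.
Only Delta, Gamma, and Zeta show the derived state 'present' for C2, supporting them as a clade.
All ingroup taxa share the derived state 'absent' for C3; it defines the ingroup but does not resolve relationships within it.
C4: derived state 'present' in Zeta only — an autapomorphy, so it tells us nothing about relationships among taxa.
C5 (derived state 'present') is shared by Delta and Gamma — a synapomorphy uniting that clade.
Most parsimonious ingroup topology: ((((Delta,Gamma),Zeta),Eta),Epsilon).
Gamma and Delta form a cherry on this tree, so they are sister taxa.

Delta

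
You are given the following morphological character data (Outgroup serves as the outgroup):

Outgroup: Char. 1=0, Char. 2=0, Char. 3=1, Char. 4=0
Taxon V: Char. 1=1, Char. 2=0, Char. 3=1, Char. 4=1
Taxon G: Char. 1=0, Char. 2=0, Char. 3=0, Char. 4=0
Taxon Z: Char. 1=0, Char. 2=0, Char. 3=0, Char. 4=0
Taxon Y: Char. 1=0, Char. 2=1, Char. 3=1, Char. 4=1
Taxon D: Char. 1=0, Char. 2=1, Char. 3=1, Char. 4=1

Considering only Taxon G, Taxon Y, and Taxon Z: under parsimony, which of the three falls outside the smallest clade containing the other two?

Character polarity is set by the outgroup: the derived state is whichever differs from the outgroup's state, so for Char. 3 the derived state is '0', and for the remaining characters it is '1'.
Char. 1 (derived state '1') is unique to Taxon V (autapomorphy; uninformative for grouping).
Char. 2 (derived state '1') is shared by Taxon D and Taxon Y — a synapomorphy uniting that clade.
Char. 3 (derived state '0') is shared by Taxon G and Taxon Z — a synapomorphy uniting that clade.
Char. 4 (derived state '1') is shared by Taxon D, Taxon V, and Taxon Y — a synapomorphy uniting that clade.
Most parsimonious ingroup topology: ((Taxon V,(Taxon Y,Taxon D)),(Taxon G,Taxon Z)).
Taxon G and Taxon Z share a more recent common ancestor with each other than either does with Taxon Y, so Taxon Y is the least closely related of the three.

Taxon Y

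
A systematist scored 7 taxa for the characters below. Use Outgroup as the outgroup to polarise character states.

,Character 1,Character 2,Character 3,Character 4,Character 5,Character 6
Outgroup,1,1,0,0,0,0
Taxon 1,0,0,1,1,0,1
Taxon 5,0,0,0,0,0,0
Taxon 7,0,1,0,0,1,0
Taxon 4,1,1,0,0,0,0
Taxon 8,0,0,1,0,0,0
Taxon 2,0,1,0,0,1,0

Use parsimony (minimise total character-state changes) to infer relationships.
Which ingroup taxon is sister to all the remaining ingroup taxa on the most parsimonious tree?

Character polarity is set by the outgroup: the derived state is whichever differs from the outgroup's state, so for Character 1, Character 2 the derived state is '0', and for the remaining characters it is '1'.
Character 1: derived state '0' in Taxon 1, Taxon 2, Taxon 5, Taxon 7, and Taxon 8 only — synapomorphy for {Taxon 1, Taxon 2, Taxon 5, Taxon 7, Taxon 8}.
Character 2: derived state '0' in Taxon 1, Taxon 5, and Taxon 8 only — synapomorphy for {Taxon 1, Taxon 5, Taxon 8}.
Character 3 (derived state '1') is shared by Taxon 1 and Taxon 8 — a synapomorphy uniting that clade.
Character 4: derived state '1' in Taxon 1 only — an autapomorphy, so it tells us nothing about relationships among taxa.
Character 5 (derived state '1') is shared by Taxon 2 and Taxon 7 — a synapomorphy uniting that clade.
Character 6: derived state '1' in Taxon 1 only — an autapomorphy, so it tells us nothing about relationships among taxa.
Most parsimonious ingroup topology: ((((Taxon 1,Taxon 8),Taxon 5),(Taxon 7,Taxon 2)),Taxon 4).
Taxon 4 is sister to the clade containing all other ingroup taxa, so it is the earliest-diverging (most basal) ingroup lineage.

Taxon 4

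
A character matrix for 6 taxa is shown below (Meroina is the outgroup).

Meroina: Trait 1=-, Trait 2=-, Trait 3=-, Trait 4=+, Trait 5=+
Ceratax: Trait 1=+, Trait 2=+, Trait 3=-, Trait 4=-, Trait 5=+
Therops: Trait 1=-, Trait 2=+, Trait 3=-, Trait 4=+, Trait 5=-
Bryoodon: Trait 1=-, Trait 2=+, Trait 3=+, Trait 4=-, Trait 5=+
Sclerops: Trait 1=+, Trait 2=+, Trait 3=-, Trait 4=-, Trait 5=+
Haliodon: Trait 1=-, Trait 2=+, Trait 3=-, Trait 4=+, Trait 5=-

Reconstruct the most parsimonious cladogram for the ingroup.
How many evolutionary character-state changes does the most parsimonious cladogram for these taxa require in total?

Character polarity is set by the outgroup: the derived state is whichever differs from the outgroup's state, so for Trait 4, Trait 5 the derived state is '-', and for the remaining characters it is '+'.
Trait 1: derived state '+' in Ceratax and Sclerops only — synapomorphy for {Ceratax, Sclerops}.
Trait 2 (derived state '+') is shared by all ingroup taxa — unites the whole ingroup.
Trait 3 (derived state '+') is unique to Bryoodon (autapomorphy; uninformative for grouping).
Only Bryoodon, Ceratax, and Sclerops show the derived state '-' for Trait 4, supporting them as a clade.
Only Haliodon and Therops show the derived state '-' for Trait 5, supporting them as a clade.
Most parsimonious ingroup topology: (((Ceratax,Sclerops),Bryoodon),(Therops,Haliodon)).
Changes per character on this tree: Trait 1: 1; Trait 2: 1; Trait 3: 1; Trait 4: 1; Trait 5: 1.
Total = 5.

5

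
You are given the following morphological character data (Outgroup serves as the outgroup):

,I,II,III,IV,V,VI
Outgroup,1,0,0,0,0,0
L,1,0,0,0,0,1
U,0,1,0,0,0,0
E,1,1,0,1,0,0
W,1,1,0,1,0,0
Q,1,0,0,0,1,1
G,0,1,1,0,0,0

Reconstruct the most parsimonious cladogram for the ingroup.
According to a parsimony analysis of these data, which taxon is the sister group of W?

Character polarity is set by the outgroup: the derived state is whichever differs from the outgroup's state, so for I the derived state is '0', and for the remaining characters it is '1'.
I (derived state '0') is shared by G and U — a synapomorphy uniting that clade.
Only E, G, U, and W show the derived state '1' for II, supporting them as a clade.
III (derived state '1') is unique to G (autapomorphy; uninformative for grouping).
IV: derived state '1' in E and W only — synapomorphy for {E, W}.
V: derived state '1' in Q only — an autapomorphy, so it tells us nothing about relationships among taxa.
VI (derived state '1') is shared by L and Q — a synapomorphy uniting that clade.
Most parsimonious ingroup topology: ((L,Q),((U,G),(E,W))).
W and E form a cherry on this tree, so they are sister taxa.

E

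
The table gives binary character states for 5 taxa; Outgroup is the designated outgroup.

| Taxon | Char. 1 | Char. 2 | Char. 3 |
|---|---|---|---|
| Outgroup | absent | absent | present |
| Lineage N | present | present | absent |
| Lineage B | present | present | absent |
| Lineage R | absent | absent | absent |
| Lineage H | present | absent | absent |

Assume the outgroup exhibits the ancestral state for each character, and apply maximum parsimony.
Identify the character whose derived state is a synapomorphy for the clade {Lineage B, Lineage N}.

Character polarity is set by the outgroup: the derived state is whichever differs from the outgroup's state, so for Char. 3 the derived state is 'absent', and for the remaining characters it is 'present'.
Only Lineage B, Lineage H, and Lineage N show the derived state 'present' for Char. 1, supporting them as a clade.
Char. 2 (derived state 'present') is shared by Lineage B and Lineage N — a synapomorphy uniting that clade.
Char. 3 (derived state 'absent') is shared by all ingroup taxa — unites the whole ingroup.
Most parsimonious ingroup topology: (((Lineage N,Lineage B),Lineage H),Lineage R).
The clade {Lineage B, Lineage N} is supported by Char. 2: its derived state 'present' occurs in exactly those taxa and in no other taxon (including the outgroup).

Char. 2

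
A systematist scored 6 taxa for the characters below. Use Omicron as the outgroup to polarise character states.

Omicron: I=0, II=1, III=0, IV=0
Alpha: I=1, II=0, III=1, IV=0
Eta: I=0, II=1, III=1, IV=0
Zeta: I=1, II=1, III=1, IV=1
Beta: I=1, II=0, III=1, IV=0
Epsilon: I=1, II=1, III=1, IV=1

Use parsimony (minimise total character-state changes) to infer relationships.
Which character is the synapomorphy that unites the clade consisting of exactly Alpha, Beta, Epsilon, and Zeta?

Character polarity is set by the outgroup: the derived state is whichever differs from the outgroup's state, so for II the derived state is '0', and for the remaining characters it is '1'.
Only Alpha, Beta, Epsilon, and Zeta show the derived state '1' for I, supporting them as a clade.
Only Alpha and Beta show the derived state '0' for II, supporting them as a clade.
III (derived state '1') is shared by all ingroup taxa — unites the whole ingroup.
IV: derived state '1' in Epsilon and Zeta only — synapomorphy for {Epsilon, Zeta}.
Most parsimonious ingroup topology: (((Alpha,Beta),(Zeta,Epsilon)),Eta).
The clade {Alpha, Beta, Epsilon, Zeta} is supported by I: its derived state '1' occurs in exactly those taxa and in no other taxon (including the outgroup).

I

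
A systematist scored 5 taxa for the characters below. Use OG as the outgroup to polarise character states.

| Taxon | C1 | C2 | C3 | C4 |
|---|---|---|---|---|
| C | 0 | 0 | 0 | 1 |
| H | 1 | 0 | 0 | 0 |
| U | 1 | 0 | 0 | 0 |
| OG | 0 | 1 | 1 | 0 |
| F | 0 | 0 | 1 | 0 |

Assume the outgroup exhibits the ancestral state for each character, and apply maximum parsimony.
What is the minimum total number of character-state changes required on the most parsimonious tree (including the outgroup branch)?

4

Character polarity is set by the outgroup: the derived state is whichever differs from the outgroup's state, so for C2, C3 the derived state is '0', and for the remaining characters it is '1'.
Only H and U show the derived state '1' for C1, supporting them as a clade.
C2 (derived state '0') is shared by all ingroup taxa — unites the whole ingroup.
C3: derived state '0' in C, H, and U only — synapomorphy for {C, H, U}.
C4 (derived state '1') is unique to C (autapomorphy; uninformative for grouping).
Most parsimonious ingroup topology: (F,((U,H),C)).
Changes per character on this tree: C1: 1; C2: 1; C3: 1; C4: 1.
Total = 4.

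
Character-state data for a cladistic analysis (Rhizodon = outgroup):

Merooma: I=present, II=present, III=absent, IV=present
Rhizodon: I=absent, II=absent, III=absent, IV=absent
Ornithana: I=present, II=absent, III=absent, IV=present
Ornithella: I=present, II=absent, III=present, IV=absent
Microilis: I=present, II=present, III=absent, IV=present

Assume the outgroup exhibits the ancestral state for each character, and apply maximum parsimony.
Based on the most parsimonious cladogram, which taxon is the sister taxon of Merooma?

Microilis

The outgroup has state 'absent' for every character, so 'present' is the derived state throughout.
All ingroup taxa share the derived state 'present' for I; it defines the ingroup but does not resolve relationships within it.
Only Merooma and Microilis show the derived state 'present' for II, supporting them as a clade.
III (derived state 'present') is unique to Ornithella (autapomorphy; uninformative for grouping).
IV: derived state 'present' in Merooma, Microilis, and Ornithana only — synapomorphy for {Merooma, Microilis, Ornithana}.
Most parsimonious ingroup topology: (((Microilis,Merooma),Ornithana),Ornithella).
Merooma and Microilis form a cherry on this tree, so they are sister taxa.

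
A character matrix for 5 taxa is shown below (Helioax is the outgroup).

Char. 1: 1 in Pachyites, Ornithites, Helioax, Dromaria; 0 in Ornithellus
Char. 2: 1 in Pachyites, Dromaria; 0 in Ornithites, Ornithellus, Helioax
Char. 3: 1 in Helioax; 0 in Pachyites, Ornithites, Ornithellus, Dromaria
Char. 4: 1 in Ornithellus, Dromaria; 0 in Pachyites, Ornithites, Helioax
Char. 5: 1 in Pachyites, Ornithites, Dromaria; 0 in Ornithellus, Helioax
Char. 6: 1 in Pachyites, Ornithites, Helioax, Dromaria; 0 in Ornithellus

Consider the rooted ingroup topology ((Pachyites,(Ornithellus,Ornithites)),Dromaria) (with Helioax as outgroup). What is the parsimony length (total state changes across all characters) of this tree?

Map each character onto ((Pachyites,(Ornithellus,Ornithites)),Dromaria) (rooted by Helioax) and count the minimum state changes it requires (Fitch parsimony):
Char. 1: 1; Char. 2: 2; Char. 3: 1; Char. 4: 2; Char. 5: 2; Char. 6: 1.
Total tree length = 9.

9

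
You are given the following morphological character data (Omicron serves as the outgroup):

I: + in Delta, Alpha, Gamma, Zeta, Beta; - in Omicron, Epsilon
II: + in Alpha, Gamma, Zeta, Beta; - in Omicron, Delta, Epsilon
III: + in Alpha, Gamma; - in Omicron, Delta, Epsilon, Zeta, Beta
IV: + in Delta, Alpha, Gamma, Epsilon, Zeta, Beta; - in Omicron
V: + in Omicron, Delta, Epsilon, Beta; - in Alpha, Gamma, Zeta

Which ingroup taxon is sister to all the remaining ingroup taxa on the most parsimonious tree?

Character polarity is set by the outgroup: the derived state is whichever differs from the outgroup's state, so for V the derived state is '-', and for the remaining characters it is '+'.
Only Alpha, Beta, Delta, Gamma, and Zeta show the derived state '+' for I, supporting them as a clade.
Only Alpha, Beta, Gamma, and Zeta show the derived state '+' for II, supporting them as a clade.
III (derived state '+') is shared by Alpha and Gamma — a synapomorphy uniting that clade.
All ingroup taxa share the derived state '+' for IV; it defines the ingroup but does not resolve relationships within it.
V (derived state '-') is shared by Alpha, Gamma, and Zeta — a synapomorphy uniting that clade.
Most parsimonious ingroup topology: ((Delta,(((Alpha,Gamma),Zeta),Beta)),Epsilon).
Epsilon is sister to the clade containing all other ingroup taxa, so it is the earliest-diverging (most basal) ingroup lineage.

Epsilon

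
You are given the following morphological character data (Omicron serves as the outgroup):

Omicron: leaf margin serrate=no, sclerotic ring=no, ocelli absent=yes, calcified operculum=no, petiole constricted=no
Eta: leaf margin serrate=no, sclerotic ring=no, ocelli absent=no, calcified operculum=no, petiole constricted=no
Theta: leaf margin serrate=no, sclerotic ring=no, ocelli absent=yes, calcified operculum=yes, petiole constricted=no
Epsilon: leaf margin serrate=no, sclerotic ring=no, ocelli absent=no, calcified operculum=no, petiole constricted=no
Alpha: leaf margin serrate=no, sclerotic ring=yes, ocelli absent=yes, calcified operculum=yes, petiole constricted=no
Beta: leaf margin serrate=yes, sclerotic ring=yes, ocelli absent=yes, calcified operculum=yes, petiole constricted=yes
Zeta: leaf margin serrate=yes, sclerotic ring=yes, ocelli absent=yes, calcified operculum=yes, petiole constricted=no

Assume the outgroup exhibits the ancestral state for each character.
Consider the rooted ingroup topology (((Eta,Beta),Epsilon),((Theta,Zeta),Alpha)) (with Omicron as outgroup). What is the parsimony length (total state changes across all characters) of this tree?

10

Map each character onto (((Eta,Beta),Epsilon),((Theta,Zeta),Alpha)) (rooted by Omicron) and count the minimum state changes it requires (Fitch parsimony):
leaf margin serrate: 2; sclerotic ring: 3; ocelli absent: 2; calcified operculum: 2; petiole constricted: 1.
Total tree length = 10.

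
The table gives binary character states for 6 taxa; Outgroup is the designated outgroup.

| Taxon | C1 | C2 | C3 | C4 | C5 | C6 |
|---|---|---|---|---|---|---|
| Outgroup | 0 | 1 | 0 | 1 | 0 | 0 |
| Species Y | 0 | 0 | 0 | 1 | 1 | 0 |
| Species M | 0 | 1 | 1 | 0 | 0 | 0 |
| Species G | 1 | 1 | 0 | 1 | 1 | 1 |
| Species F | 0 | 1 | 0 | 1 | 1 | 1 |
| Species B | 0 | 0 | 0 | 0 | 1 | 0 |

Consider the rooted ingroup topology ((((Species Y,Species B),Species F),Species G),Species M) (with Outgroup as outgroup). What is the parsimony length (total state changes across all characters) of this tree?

Map each character onto ((((Species Y,Species B),Species F),Species G),Species M) (rooted by Outgroup) and count the minimum state changes it requires (Fitch parsimony):
C1: 1; C2: 1; C3: 1; C4: 2; C5: 1; C6: 2.
Total tree length = 8.

8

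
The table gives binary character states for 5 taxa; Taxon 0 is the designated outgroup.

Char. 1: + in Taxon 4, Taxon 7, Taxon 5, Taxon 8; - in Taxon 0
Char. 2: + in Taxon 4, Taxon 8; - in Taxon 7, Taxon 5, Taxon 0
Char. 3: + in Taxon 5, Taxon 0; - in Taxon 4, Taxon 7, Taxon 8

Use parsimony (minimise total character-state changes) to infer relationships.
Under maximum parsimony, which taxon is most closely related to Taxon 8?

Taxon 4

Character polarity is set by the outgroup: the derived state is whichever differs from the outgroup's state, so for Char. 3 the derived state is '-', and for the remaining characters it is '+'.
Char. 1 (derived state '+') is shared by all ingroup taxa — unites the whole ingroup.
Only Taxon 4 and Taxon 8 show the derived state '+' for Char. 2, supporting them as a clade.
Only Taxon 4, Taxon 7, and Taxon 8 show the derived state '-' for Char. 3, supporting them as a clade.
Most parsimonious ingroup topology: ((Taxon 7,(Taxon 8,Taxon 4)),Taxon 5).
Taxon 8 and Taxon 4 form a cherry on this tree, so they are sister taxa.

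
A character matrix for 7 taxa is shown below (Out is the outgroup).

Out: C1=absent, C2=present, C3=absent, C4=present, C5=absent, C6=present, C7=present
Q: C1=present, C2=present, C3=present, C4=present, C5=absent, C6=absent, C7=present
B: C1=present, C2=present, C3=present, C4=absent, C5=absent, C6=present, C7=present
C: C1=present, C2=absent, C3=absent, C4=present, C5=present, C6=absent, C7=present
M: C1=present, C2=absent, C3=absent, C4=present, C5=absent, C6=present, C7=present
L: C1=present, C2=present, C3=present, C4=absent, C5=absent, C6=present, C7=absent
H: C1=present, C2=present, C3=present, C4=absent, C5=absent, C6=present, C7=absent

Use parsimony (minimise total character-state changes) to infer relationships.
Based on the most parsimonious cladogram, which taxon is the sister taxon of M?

C

Character polarity is set by the outgroup: the derived state is whichever differs from the outgroup's state, so for C2, C4, C6, C7 the derived state is 'absent', and for the remaining characters it is 'present'.
C1 (derived state 'present') is shared by all ingroup taxa — unites the whole ingroup.
C2 (derived state 'absent') is shared by C and M — a synapomorphy uniting that clade.
C3: derived state 'present' in B, H, L, and Q only — synapomorphy for {B, H, L, Q}.
C4 (derived state 'absent') is shared by B, H, and L — a synapomorphy uniting that clade.
C5: derived state 'present' in C only — an autapomorphy, so it tells us nothing about relationships among taxa.
C6 groups C and Q, which is incompatible with the clades supported by the remaining characters; treating it as convergent (homoplasy) costs fewer steps than any alternative tree.
C7: derived state 'absent' in H and L only — synapomorphy for {H, L}.
Most parsimonious ingroup topology: ((Q,(B,(L,H))),(C,M)).
M and C form a cherry on this tree, so they are sister taxa.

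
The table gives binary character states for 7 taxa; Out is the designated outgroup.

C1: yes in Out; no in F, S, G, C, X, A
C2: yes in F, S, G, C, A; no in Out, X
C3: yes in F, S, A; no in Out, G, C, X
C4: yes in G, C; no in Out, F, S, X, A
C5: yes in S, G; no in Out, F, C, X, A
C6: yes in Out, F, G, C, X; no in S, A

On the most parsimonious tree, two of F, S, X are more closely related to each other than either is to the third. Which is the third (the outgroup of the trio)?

X

Character polarity is set by the outgroup: the derived state is whichever differs from the outgroup's state, so for C1, C6 the derived state is 'no', and for the remaining characters it is 'yes'.
C1 (derived state 'no') is shared by all ingroup taxa — unites the whole ingroup.
C2 (derived state 'yes') is shared by A, C, F, G, and S — a synapomorphy uniting that clade.
Only A, F, and S show the derived state 'yes' for C3, supporting them as a clade.
Only C and G show the derived state 'yes' for C4, supporting them as a clade.
C5 (state 'yes') occurs in G and S but conflicts with the nesting implied by the other characters — most parsimoniously interpreted as homoplasy.
C6 (derived state 'no') is shared by A and S — a synapomorphy uniting that clade.
Most parsimonious ingroup topology: (((F,(S,A)),(G,C)),X).
F and S share a more recent common ancestor with each other than either does with X, so X is the least closely related of the three.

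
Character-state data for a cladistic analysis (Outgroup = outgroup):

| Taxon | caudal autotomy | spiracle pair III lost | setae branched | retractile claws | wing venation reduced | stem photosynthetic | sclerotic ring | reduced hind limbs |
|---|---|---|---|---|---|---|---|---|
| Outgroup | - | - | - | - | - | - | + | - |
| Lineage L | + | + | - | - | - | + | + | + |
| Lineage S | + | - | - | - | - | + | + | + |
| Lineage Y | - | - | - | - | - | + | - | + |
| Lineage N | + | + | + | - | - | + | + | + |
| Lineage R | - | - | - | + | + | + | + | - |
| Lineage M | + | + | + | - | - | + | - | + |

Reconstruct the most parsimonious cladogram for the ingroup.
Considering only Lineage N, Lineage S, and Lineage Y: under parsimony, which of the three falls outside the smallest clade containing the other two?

Character polarity is set by the outgroup: the derived state is whichever differs from the outgroup's state, so for sclerotic ring the derived state is '-', and for the remaining characters it is '+'.
caudal autotomy (derived state '+') is shared by Lineage L, Lineage M, Lineage N, and Lineage S — a synapomorphy uniting that clade.
spiracle pair III lost (derived state '+') is shared by Lineage L, Lineage M, and Lineage N — a synapomorphy uniting that clade.
setae branched (derived state '+') is shared by Lineage M and Lineage N — a synapomorphy uniting that clade.
retractile claws: derived state '+' in Lineage R only — an autapomorphy, so it tells us nothing about relationships among taxa.
wing venation reduced (derived state '+') is unique to Lineage R (autapomorphy; uninformative for grouping).
All ingroup taxa share the derived state '+' for stem photosynthetic; it defines the ingroup but does not resolve relationships within it.
sclerotic ring groups Lineage M and Lineage Y, which is incompatible with the clades supported by the remaining characters; treating it as convergent (homoplasy) costs fewer steps than any alternative tree.
reduced hind limbs: derived state '+' in Lineage L, Lineage M, Lineage N, Lineage S, and Lineage Y only — synapomorphy for {Lineage L, Lineage M, Lineage N, Lineage S, Lineage Y}.
Most parsimonious ingroup topology: ((((Lineage L,(Lineage N,Lineage M)),Lineage S),Lineage Y),Lineage R).
Lineage S and Lineage N share a more recent common ancestor with each other than either does with Lineage Y, so Lineage Y is the least closely related of the three.

Lineage Y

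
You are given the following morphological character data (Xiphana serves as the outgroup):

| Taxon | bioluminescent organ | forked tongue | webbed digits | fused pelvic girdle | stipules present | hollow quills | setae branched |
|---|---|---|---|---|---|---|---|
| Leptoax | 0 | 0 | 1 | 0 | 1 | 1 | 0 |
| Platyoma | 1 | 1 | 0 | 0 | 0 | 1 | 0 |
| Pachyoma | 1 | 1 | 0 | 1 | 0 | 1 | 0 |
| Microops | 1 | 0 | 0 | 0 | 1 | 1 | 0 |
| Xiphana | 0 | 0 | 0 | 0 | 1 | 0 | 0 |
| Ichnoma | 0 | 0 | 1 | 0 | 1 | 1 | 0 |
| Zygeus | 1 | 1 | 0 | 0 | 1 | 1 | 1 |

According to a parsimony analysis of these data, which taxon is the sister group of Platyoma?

Character polarity is set by the outgroup: the derived state is whichever differs from the outgroup's state, so for stipules present the derived state is '0', and for the remaining characters it is '1'.
bioluminescent organ: derived state '1' in Microops, Pachyoma, Platyoma, and Zygeus only — synapomorphy for {Microops, Pachyoma, Platyoma, Zygeus}.
forked tongue: derived state '1' in Pachyoma, Platyoma, and Zygeus only — synapomorphy for {Pachyoma, Platyoma, Zygeus}.
Only Ichnoma and Leptoax show the derived state '1' for webbed digits, supporting them as a clade.
fused pelvic girdle: derived state '1' in Pachyoma only — an autapomorphy, so it tells us nothing about relationships among taxa.
stipules present (derived state '0') is shared by Pachyoma and Platyoma — a synapomorphy uniting that clade.
All ingroup taxa share the derived state '1' for hollow quills; it defines the ingroup but does not resolve relationships within it.
setae branched: derived state '1' in Zygeus only — an autapomorphy, so it tells us nothing about relationships among taxa.
Most parsimonious ingroup topology: ((Ichnoma,Leptoax),(Microops,((Pachyoma,Platyoma),Zygeus))).
Platyoma and Pachyoma form a cherry on this tree, so they are sister taxa.

Pachyoma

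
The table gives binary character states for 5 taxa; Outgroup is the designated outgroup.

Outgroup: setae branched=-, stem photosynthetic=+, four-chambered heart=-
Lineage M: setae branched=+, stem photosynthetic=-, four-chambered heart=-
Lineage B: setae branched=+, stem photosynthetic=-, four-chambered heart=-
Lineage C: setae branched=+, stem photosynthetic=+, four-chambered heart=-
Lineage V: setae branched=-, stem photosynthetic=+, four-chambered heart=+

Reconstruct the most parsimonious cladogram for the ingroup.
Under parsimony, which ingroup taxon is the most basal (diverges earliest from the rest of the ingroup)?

Character polarity is set by the outgroup: the derived state is whichever differs from the outgroup's state, so for stem photosynthetic the derived state is '-', and for the remaining characters it is '+'.
Only Lineage B, Lineage C, and Lineage M show the derived state '+' for setae branched, supporting them as a clade.
stem photosynthetic (derived state '-') is shared by Lineage B and Lineage M — a synapomorphy uniting that clade.
four-chambered heart (derived state '+') is unique to Lineage V (autapomorphy; uninformative for grouping).
Most parsimonious ingroup topology: (((Lineage M,Lineage B),Lineage C),Lineage V).
Lineage V is sister to the clade containing all other ingroup taxa, so it is the earliest-diverging (most basal) ingroup lineage.

Lineage V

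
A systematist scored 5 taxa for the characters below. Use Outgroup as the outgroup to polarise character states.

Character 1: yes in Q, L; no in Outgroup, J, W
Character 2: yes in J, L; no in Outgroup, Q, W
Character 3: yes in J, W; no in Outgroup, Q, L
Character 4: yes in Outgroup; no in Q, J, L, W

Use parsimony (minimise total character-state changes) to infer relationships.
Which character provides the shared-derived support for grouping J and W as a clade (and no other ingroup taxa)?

Character polarity is set by the outgroup: the derived state is whichever differs from the outgroup's state, so for Character 4 the derived state is 'no', and for the remaining characters it is 'yes'.
Character 1: derived state 'yes' in L and Q only — synapomorphy for {L, Q}.
Character 2 groups J and L, which is incompatible with the clades supported by the remaining characters; treating it as convergent (homoplasy) costs fewer steps than any alternative tree.
Character 3: derived state 'yes' in J and W only — synapomorphy for {J, W}.
Character 4 (derived state 'no') is shared by all ingroup taxa — unites the whole ingroup.
Most parsimonious ingroup topology: ((Q,L),(J,W)).
The clade {J, W} is supported by Character 3: its derived state 'yes' occurs in exactly those taxa and in no other taxon (including the outgroup).

Character 3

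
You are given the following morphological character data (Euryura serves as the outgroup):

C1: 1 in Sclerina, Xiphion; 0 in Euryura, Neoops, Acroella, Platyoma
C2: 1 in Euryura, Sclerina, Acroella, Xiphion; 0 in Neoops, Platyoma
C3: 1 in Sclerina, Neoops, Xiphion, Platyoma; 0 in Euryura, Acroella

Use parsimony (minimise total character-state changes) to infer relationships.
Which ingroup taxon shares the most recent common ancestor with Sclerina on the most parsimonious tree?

Xiphion

Character polarity is set by the outgroup: the derived state is whichever differs from the outgroup's state, so for C2 the derived state is '0', and for the remaining characters it is '1'.
Only Sclerina and Xiphion show the derived state '1' for C1, supporting them as a clade.
C2: derived state '0' in Neoops and Platyoma only — synapomorphy for {Neoops, Platyoma}.
C3 (derived state '1') is shared by Neoops, Platyoma, Sclerina, and Xiphion — a synapomorphy uniting that clade.
Most parsimonious ingroup topology: (((Sclerina,Xiphion),(Neoops,Platyoma)),Acroella).
Sclerina and Xiphion form a cherry on this tree, so they are sister taxa.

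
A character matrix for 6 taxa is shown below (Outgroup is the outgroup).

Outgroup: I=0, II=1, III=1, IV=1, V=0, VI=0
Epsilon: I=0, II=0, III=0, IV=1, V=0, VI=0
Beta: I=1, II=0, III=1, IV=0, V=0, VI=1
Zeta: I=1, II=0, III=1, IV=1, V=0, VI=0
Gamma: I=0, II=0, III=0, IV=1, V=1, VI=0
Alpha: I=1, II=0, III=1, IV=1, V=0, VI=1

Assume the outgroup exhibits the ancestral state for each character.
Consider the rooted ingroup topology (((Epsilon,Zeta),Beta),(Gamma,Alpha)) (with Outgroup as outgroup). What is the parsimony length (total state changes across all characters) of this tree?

Map each character onto (((Epsilon,Zeta),Beta),(Gamma,Alpha)) (rooted by Outgroup) and count the minimum state changes it requires (Fitch parsimony):
I: 3; II: 1; III: 2; IV: 1; V: 1; VI: 2.
Total tree length = 10.

10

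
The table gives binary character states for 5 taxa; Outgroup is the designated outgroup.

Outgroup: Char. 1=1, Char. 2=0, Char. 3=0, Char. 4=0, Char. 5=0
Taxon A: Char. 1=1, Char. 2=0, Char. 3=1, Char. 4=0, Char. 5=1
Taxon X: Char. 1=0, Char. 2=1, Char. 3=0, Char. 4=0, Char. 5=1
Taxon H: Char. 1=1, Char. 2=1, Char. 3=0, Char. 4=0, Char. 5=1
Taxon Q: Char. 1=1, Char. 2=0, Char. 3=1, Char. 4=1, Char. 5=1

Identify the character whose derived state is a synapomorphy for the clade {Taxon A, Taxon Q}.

Character polarity is set by the outgroup: the derived state is whichever differs from the outgroup's state, so for Char. 1 the derived state is '0', and for the remaining characters it is '1'.
Char. 1: derived state '0' in Taxon X only — an autapomorphy, so it tells us nothing about relationships among taxa.
Only Taxon H and Taxon X show the derived state '1' for Char. 2, supporting them as a clade.
Char. 3: derived state '1' in Taxon A and Taxon Q only — synapomorphy for {Taxon A, Taxon Q}.
Char. 4: derived state '1' in Taxon Q only — an autapomorphy, so it tells us nothing about relationships among taxa.
Char. 5 (derived state '1') is shared by all ingroup taxa — unites the whole ingroup.
Most parsimonious ingroup topology: ((Taxon A,Taxon Q),(Taxon X,Taxon H)).
The clade {Taxon A, Taxon Q} is supported by Char. 3: its derived state '1' occurs in exactly those taxa and in no other taxon (including the outgroup).

Char. 3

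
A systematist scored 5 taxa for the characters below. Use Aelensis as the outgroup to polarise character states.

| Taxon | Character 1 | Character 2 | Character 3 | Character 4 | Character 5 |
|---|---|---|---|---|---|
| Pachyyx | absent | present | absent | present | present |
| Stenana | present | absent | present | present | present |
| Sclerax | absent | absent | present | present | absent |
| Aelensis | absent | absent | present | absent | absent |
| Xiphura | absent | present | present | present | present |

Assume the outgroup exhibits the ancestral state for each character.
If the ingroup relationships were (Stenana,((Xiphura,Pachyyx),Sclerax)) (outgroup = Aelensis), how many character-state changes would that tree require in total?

6

Map each character onto (Stenana,((Xiphura,Pachyyx),Sclerax)) (rooted by Aelensis) and count the minimum state changes it requires (Fitch parsimony):
Character 1: 1; Character 2: 1; Character 3: 1; Character 4: 1; Character 5: 2.
Total tree length = 6.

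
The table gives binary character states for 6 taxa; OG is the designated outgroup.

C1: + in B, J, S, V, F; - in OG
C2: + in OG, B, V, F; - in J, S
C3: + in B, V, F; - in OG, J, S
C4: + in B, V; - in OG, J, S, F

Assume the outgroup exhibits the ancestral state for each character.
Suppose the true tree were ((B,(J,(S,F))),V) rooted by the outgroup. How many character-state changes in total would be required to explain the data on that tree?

8

Map each character onto ((B,(J,(S,F))),V) (rooted by OG) and count the minimum state changes it requires (Fitch parsimony):
C1: 1; C2: 2; C3: 3; C4: 2.
Total tree length = 8.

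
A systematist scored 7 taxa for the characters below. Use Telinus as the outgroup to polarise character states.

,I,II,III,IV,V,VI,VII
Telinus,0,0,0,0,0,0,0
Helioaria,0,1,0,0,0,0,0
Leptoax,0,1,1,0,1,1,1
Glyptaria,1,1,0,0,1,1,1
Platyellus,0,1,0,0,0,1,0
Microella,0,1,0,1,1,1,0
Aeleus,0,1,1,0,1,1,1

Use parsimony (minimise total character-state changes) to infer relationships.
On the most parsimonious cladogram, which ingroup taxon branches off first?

Helioaria

The outgroup has state '0' for every character, so '1' is the derived state throughout.
I (derived state '1') is unique to Glyptaria (autapomorphy; uninformative for grouping).
II (derived state '1') is shared by all ingroup taxa — unites the whole ingroup.
III: derived state '1' in Aeleus and Leptoax only — synapomorphy for {Aeleus, Leptoax}.
IV (derived state '1') is unique to Microella (autapomorphy; uninformative for grouping).
V (derived state '1') is shared by Aeleus, Glyptaria, Leptoax, and Microella — a synapomorphy uniting that clade.
Only Aeleus, Glyptaria, Leptoax, Microella, and Platyellus show the derived state '1' for VI, supporting them as a clade.
VII (derived state '1') is shared by Aeleus, Glyptaria, and Leptoax — a synapomorphy uniting that clade.
Most parsimonious ingroup topology: (Helioaria,((((Leptoax,Aeleus),Glyptaria),Microella),Platyellus)).
Helioaria is sister to the clade containing all other ingroup taxa, so it is the earliest-diverging (most basal) ingroup lineage.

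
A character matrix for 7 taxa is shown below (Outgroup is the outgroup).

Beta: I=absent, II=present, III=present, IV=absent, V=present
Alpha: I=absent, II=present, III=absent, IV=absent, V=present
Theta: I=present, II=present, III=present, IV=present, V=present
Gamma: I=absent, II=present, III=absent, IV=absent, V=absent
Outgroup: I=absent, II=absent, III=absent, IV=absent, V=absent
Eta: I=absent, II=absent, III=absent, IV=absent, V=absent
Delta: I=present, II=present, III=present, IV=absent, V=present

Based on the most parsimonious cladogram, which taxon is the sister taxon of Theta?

Delta

The outgroup has state 'absent' for every character, so 'present' is the derived state throughout.
Only Delta and Theta show the derived state 'present' for I, supporting them as a clade.
II (derived state 'present') is shared by Alpha, Beta, Delta, Gamma, and Theta — a synapomorphy uniting that clade.
Only Beta, Delta, and Theta show the derived state 'present' for III, supporting them as a clade.
IV (derived state 'present') is unique to Theta (autapomorphy; uninformative for grouping).
V: derived state 'present' in Alpha, Beta, Delta, and Theta only — synapomorphy for {Alpha, Beta, Delta, Theta}.
Most parsimonious ingroup topology: ((Gamma,(((Theta,Delta),Beta),Alpha)),Eta).
Theta and Delta form a cherry on this tree, so they are sister taxa.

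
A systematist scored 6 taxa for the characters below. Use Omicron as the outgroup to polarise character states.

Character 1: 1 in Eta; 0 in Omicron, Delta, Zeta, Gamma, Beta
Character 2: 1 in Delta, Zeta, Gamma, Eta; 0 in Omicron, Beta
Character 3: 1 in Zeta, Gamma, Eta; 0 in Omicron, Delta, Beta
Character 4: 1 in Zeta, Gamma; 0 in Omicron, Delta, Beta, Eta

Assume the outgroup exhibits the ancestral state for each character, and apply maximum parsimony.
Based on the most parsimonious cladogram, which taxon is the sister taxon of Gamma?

Zeta

The outgroup has state '0' for every character, so '1' is the derived state throughout.
Character 1: derived state '1' in Eta only — an autapomorphy, so it tells us nothing about relationships among taxa.
Only Delta, Eta, Gamma, and Zeta show the derived state '1' for Character 2, supporting them as a clade.
Character 3 (derived state '1') is shared by Eta, Gamma, and Zeta — a synapomorphy uniting that clade.
Character 4 (derived state '1') is shared by Gamma and Zeta — a synapomorphy uniting that clade.
Most parsimonious ingroup topology: ((Delta,((Zeta,Gamma),Eta)),Beta).
Gamma and Zeta form a cherry on this tree, so they are sister taxa.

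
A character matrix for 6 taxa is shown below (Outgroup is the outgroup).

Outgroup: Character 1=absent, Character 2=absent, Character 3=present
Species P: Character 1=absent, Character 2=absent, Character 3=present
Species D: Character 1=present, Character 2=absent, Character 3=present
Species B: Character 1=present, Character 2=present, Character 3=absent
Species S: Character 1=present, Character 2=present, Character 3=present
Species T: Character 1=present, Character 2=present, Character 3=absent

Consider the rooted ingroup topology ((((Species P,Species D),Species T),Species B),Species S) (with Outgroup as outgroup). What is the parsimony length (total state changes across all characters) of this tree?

Map each character onto ((((Species P,Species D),Species T),Species B),Species S) (rooted by Outgroup) and count the minimum state changes it requires (Fitch parsimony):
Character 1: 2; Character 2: 2; Character 3: 2.
Total tree length = 6.

6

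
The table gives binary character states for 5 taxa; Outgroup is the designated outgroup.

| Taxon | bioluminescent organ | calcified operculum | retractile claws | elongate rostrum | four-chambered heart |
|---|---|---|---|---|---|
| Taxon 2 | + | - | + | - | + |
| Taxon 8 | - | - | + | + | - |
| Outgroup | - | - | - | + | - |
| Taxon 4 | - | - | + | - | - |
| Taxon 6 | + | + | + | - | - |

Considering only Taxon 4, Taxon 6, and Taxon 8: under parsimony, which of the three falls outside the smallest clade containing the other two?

Taxon 8

Character polarity is set by the outgroup: the derived state is whichever differs from the outgroup's state, so for elongate rostrum the derived state is '-', and for the remaining characters it is '+'.
Only Taxon 2 and Taxon 6 show the derived state '+' for bioluminescent organ, supporting them as a clade.
calcified operculum: derived state '+' in Taxon 6 only — an autapomorphy, so it tells us nothing about relationships among taxa.
All ingroup taxa share the derived state '+' for retractile claws; it defines the ingroup but does not resolve relationships within it.
elongate rostrum: derived state '-' in Taxon 2, Taxon 4, and Taxon 6 only — synapomorphy for {Taxon 2, Taxon 4, Taxon 6}.
four-chambered heart (derived state '+') is unique to Taxon 2 (autapomorphy; uninformative for grouping).
Most parsimonious ingroup topology: (((Taxon 2,Taxon 6),Taxon 4),Taxon 8).
Taxon 4 and Taxon 6 share a more recent common ancestor with each other than either does with Taxon 8, so Taxon 8 is the least closely related of the three.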